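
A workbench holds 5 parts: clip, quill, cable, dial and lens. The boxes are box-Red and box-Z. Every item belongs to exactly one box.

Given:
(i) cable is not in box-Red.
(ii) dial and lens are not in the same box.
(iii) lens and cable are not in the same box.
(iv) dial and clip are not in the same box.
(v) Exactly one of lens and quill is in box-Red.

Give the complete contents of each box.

box-Red = {clip, lens}; box-Z = {cable, dial, quill}

From (i): cable ∉ box-Red.
Only one box left: cable ∈ box-Z.
(iii): lens ∉ box-Z.
Only one box left: lens ∈ box-Red.
(ii): dial ∉ box-Red.
(v) (exactly one): quill ∉ box-Red.
Only one box left: quill ∈ box-Z.
Only one box left: dial ∈ box-Z.
(iv): clip ∉ box-Z.
Only one box left: clip ∈ box-Red.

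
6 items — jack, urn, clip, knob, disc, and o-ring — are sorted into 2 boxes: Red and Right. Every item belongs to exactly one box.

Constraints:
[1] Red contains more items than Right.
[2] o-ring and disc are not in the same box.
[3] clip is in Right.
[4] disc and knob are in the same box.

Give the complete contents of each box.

Red = {disc, jack, knob, urn}; Right = {clip, o-ring}

From (3): clip ∈ Right.
Suppose jack ∉ Red: no assignment then satisfies all the clues, so jack ∈ Red.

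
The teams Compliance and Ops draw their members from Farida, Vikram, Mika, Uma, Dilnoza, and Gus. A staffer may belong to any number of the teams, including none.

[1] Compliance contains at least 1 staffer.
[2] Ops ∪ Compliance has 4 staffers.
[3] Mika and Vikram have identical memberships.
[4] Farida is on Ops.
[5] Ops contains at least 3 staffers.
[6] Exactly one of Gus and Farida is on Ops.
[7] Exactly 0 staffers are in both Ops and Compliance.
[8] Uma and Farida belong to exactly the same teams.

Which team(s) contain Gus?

From (4): Farida ∈ Ops.
(6) (exactly one): Gus ∉ Ops.
(8): Uma matches Farida: Uma ∈ Ops.
Suppose Gus ∉ Compliance: no assignment then satisfies all the clues, so Gus ∈ Compliance.

Gus: Compliance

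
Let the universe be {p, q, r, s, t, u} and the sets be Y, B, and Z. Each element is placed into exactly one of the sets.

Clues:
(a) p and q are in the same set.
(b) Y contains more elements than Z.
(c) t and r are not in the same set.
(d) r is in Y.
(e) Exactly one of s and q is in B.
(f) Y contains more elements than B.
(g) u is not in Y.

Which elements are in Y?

Y = {p, q, r}

From (d): r ∈ Y.
From (g): u ∉ Y.
(c): t ∉ Y.
Suppose p ∉ Y: no assignment then satisfies all the clues, so p ∈ Y.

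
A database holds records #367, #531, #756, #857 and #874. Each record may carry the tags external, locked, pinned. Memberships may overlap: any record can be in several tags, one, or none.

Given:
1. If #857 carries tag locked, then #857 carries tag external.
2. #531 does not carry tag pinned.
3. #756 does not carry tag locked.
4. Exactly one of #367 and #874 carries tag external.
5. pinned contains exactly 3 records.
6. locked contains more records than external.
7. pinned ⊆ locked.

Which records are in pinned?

From (2): #531 ∉ pinned.
From (3): #756 ∉ locked.
(7) contrapositive: #756 ∉ pinned.
(5): only 3 candidates remain for pinned, so all are in.
(7) with #367 ∈ pinned: #367 ∈ locked.
(7) with #857 ∈ pinned: #857 ∈ locked.
(7) with #874 ∈ pinned: #874 ∈ locked.
(1): #857 ∈ external.

pinned = {#367, #857, #874}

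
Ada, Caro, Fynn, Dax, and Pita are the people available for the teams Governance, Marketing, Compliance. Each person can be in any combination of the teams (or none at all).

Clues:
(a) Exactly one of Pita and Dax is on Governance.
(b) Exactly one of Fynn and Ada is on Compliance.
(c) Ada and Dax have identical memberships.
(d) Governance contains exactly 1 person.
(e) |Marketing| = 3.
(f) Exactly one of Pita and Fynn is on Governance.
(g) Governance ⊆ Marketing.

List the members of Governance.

Governance = {Pita}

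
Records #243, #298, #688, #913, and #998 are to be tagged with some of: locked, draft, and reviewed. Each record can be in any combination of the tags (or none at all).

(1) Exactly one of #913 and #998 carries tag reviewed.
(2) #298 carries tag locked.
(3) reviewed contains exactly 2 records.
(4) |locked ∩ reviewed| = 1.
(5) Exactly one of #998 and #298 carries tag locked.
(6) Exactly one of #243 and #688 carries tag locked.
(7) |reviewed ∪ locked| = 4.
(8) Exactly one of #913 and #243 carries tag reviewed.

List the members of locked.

locked = {#243, #298, #913}

From (2): #298 ∈ locked.
(5) (exactly one): #998 ∉ locked.
Suppose #243 ∉ locked: no assignment then satisfies all the clues, so #243 ∈ locked.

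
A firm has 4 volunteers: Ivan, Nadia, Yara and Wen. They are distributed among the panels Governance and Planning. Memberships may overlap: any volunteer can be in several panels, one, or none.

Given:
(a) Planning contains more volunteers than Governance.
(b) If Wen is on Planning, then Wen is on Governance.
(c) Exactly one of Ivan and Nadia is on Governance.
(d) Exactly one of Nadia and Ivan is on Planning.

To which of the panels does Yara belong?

Yara: Planning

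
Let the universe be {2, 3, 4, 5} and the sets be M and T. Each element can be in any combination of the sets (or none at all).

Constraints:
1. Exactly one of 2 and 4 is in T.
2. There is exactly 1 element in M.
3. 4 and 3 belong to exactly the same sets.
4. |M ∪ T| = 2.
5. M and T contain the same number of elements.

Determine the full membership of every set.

M = {5}; T = {2}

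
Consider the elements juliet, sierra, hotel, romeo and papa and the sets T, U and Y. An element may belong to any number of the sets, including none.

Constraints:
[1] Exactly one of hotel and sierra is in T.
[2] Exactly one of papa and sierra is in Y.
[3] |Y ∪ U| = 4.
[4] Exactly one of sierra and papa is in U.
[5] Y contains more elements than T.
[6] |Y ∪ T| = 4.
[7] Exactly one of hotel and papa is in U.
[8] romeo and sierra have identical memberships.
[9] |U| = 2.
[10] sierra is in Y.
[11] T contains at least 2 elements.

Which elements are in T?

T = {hotel, juliet}

From (10): sierra ∈ Y.
(2) (exactly one): papa ∉ Y.
(8): romeo matches sierra: romeo ∈ Y.
Suppose juliet ∉ T: no assignment then satisfies all the clues, so juliet ∈ T.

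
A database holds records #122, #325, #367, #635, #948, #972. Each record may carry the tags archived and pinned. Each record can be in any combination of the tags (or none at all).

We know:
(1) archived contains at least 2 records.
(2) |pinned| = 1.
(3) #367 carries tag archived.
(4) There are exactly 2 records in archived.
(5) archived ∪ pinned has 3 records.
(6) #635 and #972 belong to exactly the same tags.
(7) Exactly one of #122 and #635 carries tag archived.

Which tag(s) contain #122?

From (3): #367 ∈ archived.
Suppose #122 ∉ archived: no assignment then satisfies all the clues, so #122 ∈ archived.

#122: archived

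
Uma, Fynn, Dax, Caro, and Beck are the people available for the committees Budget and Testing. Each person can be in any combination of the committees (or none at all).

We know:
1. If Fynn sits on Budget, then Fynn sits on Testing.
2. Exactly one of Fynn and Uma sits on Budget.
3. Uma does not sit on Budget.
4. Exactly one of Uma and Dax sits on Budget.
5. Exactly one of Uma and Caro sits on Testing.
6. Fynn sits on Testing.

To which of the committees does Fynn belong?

Fynn: Budget, Testing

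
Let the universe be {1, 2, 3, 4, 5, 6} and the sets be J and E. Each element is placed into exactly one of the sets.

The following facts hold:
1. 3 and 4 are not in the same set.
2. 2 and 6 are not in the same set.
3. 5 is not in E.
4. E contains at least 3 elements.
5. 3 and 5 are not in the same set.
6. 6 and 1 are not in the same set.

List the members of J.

J = {4, 5, 6}

From (3): 5 ∉ E.
Only one set left: 5 ∈ J.
(5): 3 ∉ J.
Only one set left: 3 ∈ E.
(1): 4 ∉ E.
Only one set left: 4 ∈ J.
Suppose 1 ∈ J: no assignment then satisfies all the clues, so 1 ∉ J.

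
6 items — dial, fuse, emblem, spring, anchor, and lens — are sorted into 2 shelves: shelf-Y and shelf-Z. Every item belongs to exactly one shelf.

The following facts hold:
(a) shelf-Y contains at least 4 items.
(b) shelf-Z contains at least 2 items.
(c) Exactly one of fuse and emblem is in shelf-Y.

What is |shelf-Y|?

4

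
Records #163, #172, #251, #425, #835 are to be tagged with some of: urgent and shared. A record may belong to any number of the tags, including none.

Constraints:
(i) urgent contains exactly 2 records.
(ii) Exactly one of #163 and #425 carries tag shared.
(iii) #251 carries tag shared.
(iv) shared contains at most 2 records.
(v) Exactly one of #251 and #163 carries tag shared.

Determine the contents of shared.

From (iii): #251 ∈ shared.
(v) (exactly one): #163 ∉ shared.
(ii) (exactly one): #425 ∈ shared.
(iv): shared already has 2, so the rest are out.

shared = {#251, #425}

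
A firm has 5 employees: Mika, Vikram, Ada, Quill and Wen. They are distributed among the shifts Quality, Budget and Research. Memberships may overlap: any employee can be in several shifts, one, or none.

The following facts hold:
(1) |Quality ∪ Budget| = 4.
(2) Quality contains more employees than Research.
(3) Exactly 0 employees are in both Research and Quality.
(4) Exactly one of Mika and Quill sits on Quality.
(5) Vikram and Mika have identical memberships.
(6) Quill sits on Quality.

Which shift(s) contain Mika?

Mika: Budget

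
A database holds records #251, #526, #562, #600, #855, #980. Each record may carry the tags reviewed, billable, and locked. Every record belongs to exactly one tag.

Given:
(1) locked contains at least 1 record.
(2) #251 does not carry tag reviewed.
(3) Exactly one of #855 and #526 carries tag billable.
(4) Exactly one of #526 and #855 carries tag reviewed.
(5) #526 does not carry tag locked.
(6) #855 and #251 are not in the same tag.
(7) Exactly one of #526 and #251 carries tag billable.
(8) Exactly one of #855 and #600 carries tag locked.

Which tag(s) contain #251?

#251: locked

From (2): #251 ∉ reviewed.
From (5): #526 ∉ locked.
Suppose #251 ∈ billable: no assignment then satisfies all the clues, so #251 ∉ billable.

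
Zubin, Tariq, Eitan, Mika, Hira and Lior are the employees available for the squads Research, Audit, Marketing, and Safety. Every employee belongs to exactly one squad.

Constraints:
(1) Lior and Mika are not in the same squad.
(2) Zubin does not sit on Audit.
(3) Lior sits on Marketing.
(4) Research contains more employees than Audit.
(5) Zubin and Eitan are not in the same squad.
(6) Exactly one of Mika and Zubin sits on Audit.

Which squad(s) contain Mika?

From (2): Zubin ∉ Audit.
From (3): Lior ∈ Marketing.
(1): Mika ∉ Marketing.
(6) (exactly one): Mika ∈ Audit.

Mika: Audit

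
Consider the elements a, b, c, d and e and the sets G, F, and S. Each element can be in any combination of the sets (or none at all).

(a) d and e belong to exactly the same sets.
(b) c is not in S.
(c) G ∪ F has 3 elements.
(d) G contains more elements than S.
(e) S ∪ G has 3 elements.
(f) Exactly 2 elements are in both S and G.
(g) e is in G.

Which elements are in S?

S = {d, e}

From (b): c ∉ S.
From (g): e ∈ G.
(a): d matches e: d ∈ G.
Suppose a ∈ S: no assignment then satisfies all the clues, so a ∉ S.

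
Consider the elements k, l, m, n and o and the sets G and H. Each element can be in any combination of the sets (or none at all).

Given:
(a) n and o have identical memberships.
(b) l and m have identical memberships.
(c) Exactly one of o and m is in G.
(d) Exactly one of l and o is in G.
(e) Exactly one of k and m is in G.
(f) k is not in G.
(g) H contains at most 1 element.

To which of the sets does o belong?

o: none

From (f): k ∉ G.
(e) (exactly one): m ∈ G.
(b): l matches m: l ∈ G.
(c) (exactly one): o ∉ G.
(a): n matches o: n ∉ G.
Suppose o ∈ H: no assignment then satisfies all the clues, so o ∉ H.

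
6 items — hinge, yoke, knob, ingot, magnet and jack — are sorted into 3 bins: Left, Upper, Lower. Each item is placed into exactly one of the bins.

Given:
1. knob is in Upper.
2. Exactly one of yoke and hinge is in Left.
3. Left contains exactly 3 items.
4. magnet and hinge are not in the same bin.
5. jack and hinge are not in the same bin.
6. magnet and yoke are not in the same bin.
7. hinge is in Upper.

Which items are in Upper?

From (1): knob ∈ Upper.
From (7): hinge ∈ Upper.
(2) (exactly one): yoke ∈ Left.
(4): magnet ∉ Upper.
(5): jack ∉ Upper.
(6): magnet ∉ Left.
Only one bin left: magnet ∈ Lower.
(3): only 3 candidates remain for Left, so all are in.

Upper = {hinge, knob}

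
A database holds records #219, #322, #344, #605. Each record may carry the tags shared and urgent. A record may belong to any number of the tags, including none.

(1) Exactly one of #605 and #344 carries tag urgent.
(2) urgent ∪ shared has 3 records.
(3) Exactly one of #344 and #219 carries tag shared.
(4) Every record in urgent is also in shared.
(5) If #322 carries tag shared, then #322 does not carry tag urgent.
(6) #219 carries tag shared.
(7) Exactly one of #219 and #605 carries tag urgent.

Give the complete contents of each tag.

From (6): #219 ∈ shared.
(3) (exactly one): #344 ∉ shared.
(4) contrapositive: #344 ∉ urgent.
(1) (exactly one): #605 ∈ urgent.
(4) with #605 ∈ urgent: #605 ∈ shared.
(7) (exactly one): #219 ∉ urgent.
Suppose #322 ∉ shared: no assignment then satisfies all the clues, so #322 ∈ shared.

shared = {#219, #322, #605}; urgent = {#605}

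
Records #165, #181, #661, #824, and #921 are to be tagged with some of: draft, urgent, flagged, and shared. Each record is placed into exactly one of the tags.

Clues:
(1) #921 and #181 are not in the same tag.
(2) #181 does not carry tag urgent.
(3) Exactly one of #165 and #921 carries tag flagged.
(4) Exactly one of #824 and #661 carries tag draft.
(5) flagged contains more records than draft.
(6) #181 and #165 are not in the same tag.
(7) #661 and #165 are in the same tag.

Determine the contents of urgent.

urgent = {#921}

From (2): #181 ∉ urgent.
Suppose #165 ∈ urgent: no assignment then satisfies all the clues, so #165 ∉ urgent.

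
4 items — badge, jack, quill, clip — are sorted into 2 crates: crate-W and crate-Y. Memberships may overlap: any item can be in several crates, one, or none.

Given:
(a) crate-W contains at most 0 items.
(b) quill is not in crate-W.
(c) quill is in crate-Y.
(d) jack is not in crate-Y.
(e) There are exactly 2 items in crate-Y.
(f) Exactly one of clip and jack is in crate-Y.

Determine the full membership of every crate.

From (b): quill ∉ crate-W.
From (c): quill ∈ crate-Y.
From (d): jack ∉ crate-Y.
(a): crate-W already has 0, so the rest are out.
(f) (exactly one): clip ∈ crate-Y.
(e): crate-Y already has 2, so the rest are out.

crate-W = {}; crate-Y = {clip, quill}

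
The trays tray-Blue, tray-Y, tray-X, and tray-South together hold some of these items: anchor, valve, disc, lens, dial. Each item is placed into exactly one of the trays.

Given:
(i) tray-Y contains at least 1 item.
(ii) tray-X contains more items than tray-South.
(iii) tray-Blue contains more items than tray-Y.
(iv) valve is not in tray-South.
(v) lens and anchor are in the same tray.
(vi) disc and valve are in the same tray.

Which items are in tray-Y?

tray-Y = {dial}

From (iv): valve ∉ tray-South.
(vi): disc matches valve: disc ∉ tray-South.
Suppose anchor ∈ tray-Y: no assignment then satisfies all the clues, so anchor ∉ tray-Y.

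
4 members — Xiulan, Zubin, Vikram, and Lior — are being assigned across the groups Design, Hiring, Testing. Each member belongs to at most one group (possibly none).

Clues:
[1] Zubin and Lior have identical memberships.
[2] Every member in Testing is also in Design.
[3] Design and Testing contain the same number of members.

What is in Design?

Design = {}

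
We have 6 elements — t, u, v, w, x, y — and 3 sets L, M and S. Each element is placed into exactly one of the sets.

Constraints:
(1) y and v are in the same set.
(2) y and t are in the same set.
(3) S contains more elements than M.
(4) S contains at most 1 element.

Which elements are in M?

M = {}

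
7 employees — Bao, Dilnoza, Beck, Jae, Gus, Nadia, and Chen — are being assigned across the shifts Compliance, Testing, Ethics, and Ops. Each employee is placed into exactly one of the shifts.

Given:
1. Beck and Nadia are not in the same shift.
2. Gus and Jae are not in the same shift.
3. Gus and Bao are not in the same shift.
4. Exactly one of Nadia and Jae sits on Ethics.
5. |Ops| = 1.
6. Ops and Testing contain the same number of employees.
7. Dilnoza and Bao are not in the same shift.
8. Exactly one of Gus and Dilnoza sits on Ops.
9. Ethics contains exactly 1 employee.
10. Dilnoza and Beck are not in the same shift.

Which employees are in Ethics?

Ethics = {Nadia}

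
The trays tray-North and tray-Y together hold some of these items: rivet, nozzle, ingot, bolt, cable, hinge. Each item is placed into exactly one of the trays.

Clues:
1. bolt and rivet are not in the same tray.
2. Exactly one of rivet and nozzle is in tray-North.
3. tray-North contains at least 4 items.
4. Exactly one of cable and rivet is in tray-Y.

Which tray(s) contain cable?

cable: tray-North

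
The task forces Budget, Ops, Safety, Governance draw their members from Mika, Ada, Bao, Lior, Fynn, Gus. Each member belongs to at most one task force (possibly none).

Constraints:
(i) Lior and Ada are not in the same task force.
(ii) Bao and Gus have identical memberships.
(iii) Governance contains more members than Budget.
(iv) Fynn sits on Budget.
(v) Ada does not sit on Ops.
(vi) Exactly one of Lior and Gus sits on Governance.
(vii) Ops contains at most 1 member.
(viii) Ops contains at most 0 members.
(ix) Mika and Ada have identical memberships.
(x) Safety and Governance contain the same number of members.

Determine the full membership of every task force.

Budget = {Fynn}; Ops = {}; Safety = {Ada, Mika}; Governance = {Bao, Gus}

From (iv): Fynn ∈ Budget.
From (v): Ada ∉ Ops.
(viii): Ops already has 0, so the rest are out.
Suppose Mika ∈ Budget: no assignment then satisfies all the clues, so Mika ∉ Budget.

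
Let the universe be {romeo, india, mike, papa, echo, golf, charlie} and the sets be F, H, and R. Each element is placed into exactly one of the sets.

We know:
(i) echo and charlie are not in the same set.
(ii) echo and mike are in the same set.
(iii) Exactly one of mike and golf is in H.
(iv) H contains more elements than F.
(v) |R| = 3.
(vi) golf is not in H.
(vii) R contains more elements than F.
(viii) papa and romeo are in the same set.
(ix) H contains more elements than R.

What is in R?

R = {charlie, golf, india}

From (vi): golf ∉ H.
(iii) (exactly one): mike ∈ H.
(ii): echo matches mike: echo ∉ F.
(ii): echo matches mike: echo ∈ H.
(i): charlie ∉ H.
Suppose romeo ∈ R: no assignment then satisfies all the clues, so romeo ∉ R.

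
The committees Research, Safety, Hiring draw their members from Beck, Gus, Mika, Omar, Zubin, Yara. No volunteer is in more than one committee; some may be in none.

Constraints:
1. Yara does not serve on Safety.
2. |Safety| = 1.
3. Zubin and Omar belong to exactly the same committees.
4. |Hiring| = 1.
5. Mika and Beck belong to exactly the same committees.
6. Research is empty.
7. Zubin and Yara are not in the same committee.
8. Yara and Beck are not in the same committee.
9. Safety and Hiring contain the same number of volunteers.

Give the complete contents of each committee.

Research = {}; Safety = {Gus}; Hiring = {Yara}

From (1): Yara ∉ Safety.
(6): Research already has 0, so the rest are out.
Suppose Beck ∈ Safety: no assignment then satisfies all the clues, so Beck ∉ Safety.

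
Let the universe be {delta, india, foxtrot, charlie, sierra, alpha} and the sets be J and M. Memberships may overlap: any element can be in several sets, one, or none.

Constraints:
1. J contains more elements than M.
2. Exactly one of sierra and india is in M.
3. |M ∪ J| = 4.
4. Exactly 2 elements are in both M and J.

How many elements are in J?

4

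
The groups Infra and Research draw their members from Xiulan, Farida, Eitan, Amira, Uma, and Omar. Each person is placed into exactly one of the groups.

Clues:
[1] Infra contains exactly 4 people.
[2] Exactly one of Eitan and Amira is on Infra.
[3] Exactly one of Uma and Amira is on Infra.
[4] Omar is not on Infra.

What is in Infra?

Infra = {Eitan, Farida, Uma, Xiulan}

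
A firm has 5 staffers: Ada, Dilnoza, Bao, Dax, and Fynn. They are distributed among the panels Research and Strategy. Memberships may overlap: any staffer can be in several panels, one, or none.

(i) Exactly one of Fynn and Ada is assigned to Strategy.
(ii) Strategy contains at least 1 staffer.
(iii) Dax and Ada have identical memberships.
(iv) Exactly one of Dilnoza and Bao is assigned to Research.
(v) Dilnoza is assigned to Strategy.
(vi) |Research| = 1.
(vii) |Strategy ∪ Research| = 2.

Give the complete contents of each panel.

From (v): Dilnoza ∈ Strategy.
Suppose Ada ∈ Research: no assignment then satisfies all the clues, so Ada ∉ Research.

Research = {Dilnoza}; Strategy = {Dilnoza, Fynn}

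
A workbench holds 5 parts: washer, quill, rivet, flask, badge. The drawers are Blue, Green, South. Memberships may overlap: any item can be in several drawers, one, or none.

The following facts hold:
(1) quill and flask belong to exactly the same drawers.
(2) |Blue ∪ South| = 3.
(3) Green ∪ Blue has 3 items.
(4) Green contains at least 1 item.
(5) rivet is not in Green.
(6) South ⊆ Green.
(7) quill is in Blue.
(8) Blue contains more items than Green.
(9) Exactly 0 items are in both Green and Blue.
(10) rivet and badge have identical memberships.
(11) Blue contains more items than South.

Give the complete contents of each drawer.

Blue = {flask, quill}; Green = {washer}; South = {washer}

From (5): rivet ∉ Green.
From (7): quill ∈ Blue.
(1): flask matches quill: flask ∈ Blue.
(6) contrapositive: rivet ∉ South.
(10): badge matches rivet: badge ∉ Green.
(10): badge matches rivet: badge ∉ South.
Suppose washer ∈ Blue: no assignment then satisfies all the clues, so washer ∉ Blue.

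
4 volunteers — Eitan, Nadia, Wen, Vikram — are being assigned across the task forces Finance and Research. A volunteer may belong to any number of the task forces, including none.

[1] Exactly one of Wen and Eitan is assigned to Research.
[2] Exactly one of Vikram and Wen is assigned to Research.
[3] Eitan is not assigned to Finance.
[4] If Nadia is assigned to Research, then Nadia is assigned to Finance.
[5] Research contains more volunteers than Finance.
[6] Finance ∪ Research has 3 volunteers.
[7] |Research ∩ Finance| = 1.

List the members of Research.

From (3): Eitan ∉ Finance.
Suppose Eitan ∉ Research: no assignment then satisfies all the clues, so Eitan ∈ Research.

Research = {Eitan, Nadia, Vikram}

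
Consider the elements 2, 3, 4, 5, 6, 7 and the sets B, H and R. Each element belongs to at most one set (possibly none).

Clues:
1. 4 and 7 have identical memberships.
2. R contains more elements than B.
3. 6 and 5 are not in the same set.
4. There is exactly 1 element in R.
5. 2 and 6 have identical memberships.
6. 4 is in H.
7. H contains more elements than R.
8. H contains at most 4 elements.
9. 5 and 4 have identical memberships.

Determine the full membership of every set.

B = {}; H = {4, 5, 7}; R = {3}

From (6): 4 ∈ H.
(1): 7 matches 4: 7 ∉ B.
(1): 7 matches 4: 7 ∈ H.
(9): 5 matches 4: 5 ∉ B.
(9): 5 matches 4: 5 ∈ H.
(3): 6 ∉ H.
(5): 2 matches 6: 2 ∉ H.
Suppose 2 ∈ B: no assignment then satisfies all the clues, so 2 ∉ B.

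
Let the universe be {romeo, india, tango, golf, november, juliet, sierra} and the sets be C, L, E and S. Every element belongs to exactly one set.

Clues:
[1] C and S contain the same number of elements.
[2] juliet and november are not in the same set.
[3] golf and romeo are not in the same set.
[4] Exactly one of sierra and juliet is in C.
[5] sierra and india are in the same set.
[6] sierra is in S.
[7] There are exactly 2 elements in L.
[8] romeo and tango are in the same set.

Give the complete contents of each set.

C = {golf, juliet}; L = {romeo, tango}; E = {november}; S = {india, sierra}

From (6): sierra ∈ S.
(4) (exactly one): juliet ∈ C.
(5): india matches sierra: india ∉ C.
(5): india matches sierra: india ∉ L.
(5): india matches sierra: india ∉ E.
(5): india matches sierra: india ∈ S.
(2): november ∉ C.
Suppose romeo ∈ C: no assignment then satisfies all the clues, so romeo ∉ C.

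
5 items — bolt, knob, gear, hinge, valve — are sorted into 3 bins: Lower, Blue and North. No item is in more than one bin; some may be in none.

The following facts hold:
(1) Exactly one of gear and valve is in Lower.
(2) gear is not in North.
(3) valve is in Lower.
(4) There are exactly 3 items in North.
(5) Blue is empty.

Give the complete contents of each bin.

From (2): gear ∉ North.
From (3): valve ∈ Lower.
(1) (exactly one): gear ∉ Lower.
(4): only 3 candidates remain for North, so all are in.
(5): Blue already has 0, so the rest are out.

Lower = {valve}; Blue = {}; North = {bolt, hinge, knob}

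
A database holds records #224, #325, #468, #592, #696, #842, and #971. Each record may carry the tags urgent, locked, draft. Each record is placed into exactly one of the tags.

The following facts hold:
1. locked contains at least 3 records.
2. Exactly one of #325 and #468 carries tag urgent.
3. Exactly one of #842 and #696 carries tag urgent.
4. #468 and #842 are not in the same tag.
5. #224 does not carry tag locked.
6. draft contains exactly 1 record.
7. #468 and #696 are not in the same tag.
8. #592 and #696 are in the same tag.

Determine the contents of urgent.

From (5): #224 ∉ locked.
Suppose #224 ∉ urgent: no assignment then satisfies all the clues, so #224 ∈ urgent.

urgent = {#224, #325, #842}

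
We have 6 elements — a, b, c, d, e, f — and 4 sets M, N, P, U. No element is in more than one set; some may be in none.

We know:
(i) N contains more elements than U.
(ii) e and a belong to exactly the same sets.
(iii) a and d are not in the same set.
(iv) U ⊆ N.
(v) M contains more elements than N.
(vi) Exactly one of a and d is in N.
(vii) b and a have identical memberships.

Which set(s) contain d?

d: N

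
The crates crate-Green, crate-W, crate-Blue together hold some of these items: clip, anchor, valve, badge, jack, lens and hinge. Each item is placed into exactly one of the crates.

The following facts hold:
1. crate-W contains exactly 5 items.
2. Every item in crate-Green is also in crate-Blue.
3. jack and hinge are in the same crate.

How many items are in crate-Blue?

2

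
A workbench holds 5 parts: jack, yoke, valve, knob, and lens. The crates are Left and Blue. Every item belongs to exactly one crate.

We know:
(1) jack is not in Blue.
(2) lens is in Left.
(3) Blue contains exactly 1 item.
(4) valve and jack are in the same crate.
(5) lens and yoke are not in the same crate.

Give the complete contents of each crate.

From (1): jack ∉ Blue.
From (2): lens ∈ Left.
(4): valve matches jack: valve ∉ Blue.
(5): yoke ∉ Left.
Only one crate left: jack ∈ Left.
Only one crate left: yoke ∈ Blue.
Only one crate left: valve ∈ Left.
(3): Blue already has 1, so the rest are out.
Only one crate left: knob ∈ Left.

Left = {jack, knob, lens, valve}; Blue = {yoke}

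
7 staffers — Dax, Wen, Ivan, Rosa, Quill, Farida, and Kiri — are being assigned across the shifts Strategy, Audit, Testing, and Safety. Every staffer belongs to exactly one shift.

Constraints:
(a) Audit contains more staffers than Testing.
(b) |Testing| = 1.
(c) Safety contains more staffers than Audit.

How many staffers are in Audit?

2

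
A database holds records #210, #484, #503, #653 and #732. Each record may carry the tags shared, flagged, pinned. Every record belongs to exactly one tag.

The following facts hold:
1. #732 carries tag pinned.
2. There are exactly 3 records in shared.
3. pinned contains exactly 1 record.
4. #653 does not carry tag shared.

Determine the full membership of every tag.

From (1): #732 ∈ pinned.
From (4): #653 ∉ shared.
(2): only 3 candidates remain for shared, so all are in.
(3): pinned already has 1, so the rest are out.
Only one tag left: #653 ∈ flagged.

shared = {#210, #484, #503}; flagged = {#653}; pinned = {#732}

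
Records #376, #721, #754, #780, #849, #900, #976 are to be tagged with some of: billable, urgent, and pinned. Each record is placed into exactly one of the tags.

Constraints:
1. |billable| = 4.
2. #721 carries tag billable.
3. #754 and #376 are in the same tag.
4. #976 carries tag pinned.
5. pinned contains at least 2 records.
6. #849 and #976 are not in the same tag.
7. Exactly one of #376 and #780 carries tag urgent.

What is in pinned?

pinned = {#900, #976}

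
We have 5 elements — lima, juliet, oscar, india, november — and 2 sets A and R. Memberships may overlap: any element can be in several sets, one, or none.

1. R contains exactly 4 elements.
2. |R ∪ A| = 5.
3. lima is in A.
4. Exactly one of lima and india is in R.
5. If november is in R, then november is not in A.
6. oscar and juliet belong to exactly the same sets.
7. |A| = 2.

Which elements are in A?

A = {india, lima}

From (3): lima ∈ A.
Suppose juliet ∈ A: no assignment then satisfies all the clues, so juliet ∉ A.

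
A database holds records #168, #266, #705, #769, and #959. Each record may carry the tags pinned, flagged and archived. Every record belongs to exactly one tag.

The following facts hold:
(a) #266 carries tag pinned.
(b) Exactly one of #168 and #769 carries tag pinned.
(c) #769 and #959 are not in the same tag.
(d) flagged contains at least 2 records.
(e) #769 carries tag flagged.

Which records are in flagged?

flagged = {#705, #769}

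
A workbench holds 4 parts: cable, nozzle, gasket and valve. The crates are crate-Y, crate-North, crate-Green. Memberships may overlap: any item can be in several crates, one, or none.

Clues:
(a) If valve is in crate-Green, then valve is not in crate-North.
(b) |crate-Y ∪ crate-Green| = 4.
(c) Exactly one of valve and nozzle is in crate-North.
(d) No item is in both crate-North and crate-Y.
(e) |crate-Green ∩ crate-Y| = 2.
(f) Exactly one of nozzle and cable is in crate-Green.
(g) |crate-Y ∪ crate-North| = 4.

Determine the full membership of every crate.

crate-Y = {cable, gasket, valve}; crate-North = {nozzle}; crate-Green = {gasket, nozzle, valve}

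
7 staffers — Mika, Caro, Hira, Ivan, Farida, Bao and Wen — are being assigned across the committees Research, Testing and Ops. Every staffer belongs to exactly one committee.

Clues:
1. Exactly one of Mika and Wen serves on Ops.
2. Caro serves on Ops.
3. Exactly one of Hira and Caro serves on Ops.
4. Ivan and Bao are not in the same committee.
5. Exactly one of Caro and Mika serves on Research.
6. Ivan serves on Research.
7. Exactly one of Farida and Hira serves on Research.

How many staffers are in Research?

3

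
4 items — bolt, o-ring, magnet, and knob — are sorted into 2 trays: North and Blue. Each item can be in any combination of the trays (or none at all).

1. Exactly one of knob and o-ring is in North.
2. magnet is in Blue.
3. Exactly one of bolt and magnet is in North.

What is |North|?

2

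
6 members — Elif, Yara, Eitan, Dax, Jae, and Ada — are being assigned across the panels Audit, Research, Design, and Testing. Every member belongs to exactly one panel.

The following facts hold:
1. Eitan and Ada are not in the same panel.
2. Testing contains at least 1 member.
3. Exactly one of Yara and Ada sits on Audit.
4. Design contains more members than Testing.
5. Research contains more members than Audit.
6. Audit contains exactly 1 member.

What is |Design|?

2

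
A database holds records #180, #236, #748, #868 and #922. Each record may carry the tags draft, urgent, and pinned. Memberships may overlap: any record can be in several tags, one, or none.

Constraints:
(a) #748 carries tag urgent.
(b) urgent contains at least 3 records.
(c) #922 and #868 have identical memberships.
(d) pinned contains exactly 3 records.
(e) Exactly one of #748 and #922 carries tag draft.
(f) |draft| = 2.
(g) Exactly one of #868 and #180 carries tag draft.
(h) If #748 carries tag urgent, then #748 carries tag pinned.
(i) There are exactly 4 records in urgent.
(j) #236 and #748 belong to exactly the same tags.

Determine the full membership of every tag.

draft = {#868, #922}; urgent = {#236, #748, #868, #922}; pinned = {#180, #236, #748}

From (a): #748 ∈ urgent.
(h): #748 ∈ pinned.
(j): #236 matches #748: #236 ∈ urgent.
(j): #236 matches #748: #236 ∈ pinned.
Suppose #180 ∈ draft: no assignment then satisfies all the clues, so #180 ∉ draft.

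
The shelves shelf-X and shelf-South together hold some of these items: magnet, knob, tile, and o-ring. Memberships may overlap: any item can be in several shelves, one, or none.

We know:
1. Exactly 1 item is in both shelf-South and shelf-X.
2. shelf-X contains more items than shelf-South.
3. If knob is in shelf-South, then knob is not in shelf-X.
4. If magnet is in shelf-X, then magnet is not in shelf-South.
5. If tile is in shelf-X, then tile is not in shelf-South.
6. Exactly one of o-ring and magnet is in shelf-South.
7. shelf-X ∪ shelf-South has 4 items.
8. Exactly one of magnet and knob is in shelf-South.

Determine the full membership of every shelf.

shelf-X = {magnet, o-ring, tile}; shelf-South = {knob, o-ring}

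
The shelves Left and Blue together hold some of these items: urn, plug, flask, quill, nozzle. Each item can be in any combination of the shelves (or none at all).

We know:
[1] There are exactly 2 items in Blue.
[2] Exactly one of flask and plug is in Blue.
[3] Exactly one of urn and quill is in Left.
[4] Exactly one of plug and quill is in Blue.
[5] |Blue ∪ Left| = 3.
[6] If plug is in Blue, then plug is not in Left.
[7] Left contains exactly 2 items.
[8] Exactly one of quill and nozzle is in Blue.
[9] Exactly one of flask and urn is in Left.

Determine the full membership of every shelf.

Left = {nozzle, urn}; Blue = {nozzle, plug}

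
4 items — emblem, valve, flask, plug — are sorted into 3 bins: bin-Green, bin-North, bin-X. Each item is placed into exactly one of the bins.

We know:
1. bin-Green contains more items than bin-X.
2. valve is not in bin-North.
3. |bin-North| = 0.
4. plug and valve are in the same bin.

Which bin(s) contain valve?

From (2): valve ∉ bin-North.
(3): bin-North already has 0, so the rest are out.
Suppose valve ∉ bin-Green: no assignment then satisfies all the clues, so valve ∈ bin-Green.

valve: bin-Green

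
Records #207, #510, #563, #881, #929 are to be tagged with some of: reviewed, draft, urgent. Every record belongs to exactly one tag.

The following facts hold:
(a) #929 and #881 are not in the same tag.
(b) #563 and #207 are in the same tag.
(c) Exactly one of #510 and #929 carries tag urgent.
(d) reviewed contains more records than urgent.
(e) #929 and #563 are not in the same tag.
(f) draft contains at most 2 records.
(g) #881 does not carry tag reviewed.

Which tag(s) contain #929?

#929: urgent

From (g): #881 ∉ reviewed.
Suppose #929 ∈ reviewed: no assignment then satisfies all the clues, so #929 ∉ reviewed.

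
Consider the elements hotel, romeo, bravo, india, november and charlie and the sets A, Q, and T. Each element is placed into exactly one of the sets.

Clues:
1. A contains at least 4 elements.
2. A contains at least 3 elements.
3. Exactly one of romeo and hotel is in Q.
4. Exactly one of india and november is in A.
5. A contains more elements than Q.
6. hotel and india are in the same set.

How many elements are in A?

4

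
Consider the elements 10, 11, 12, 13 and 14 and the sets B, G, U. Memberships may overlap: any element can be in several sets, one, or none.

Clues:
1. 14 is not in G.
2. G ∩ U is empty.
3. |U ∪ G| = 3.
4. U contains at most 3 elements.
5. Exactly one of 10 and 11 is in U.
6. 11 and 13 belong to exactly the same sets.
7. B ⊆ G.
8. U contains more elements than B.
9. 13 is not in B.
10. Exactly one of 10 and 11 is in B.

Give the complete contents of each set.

B = {10}; G = {10}; U = {11, 13}

From (1): 14 ∉ G.
From (9): 13 ∉ B.
(6): 11 matches 13: 11 ∉ B.
(7) contrapositive: 14 ∉ B.
(10) (exactly one): 10 ∈ B.
(7) with 10 ∈ B: 10 ∈ G.
(2) (disjoint): 10 ∉ U.
(5) (exactly one): 11 ∈ U.
(6): 13 matches 11: 13 ∈ U.
(2) (disjoint): 11 ∉ G.
(2) (disjoint): 13 ∉ G.
Suppose 12 ∈ B: no assignment then satisfies all the clues, so 12 ∉ B.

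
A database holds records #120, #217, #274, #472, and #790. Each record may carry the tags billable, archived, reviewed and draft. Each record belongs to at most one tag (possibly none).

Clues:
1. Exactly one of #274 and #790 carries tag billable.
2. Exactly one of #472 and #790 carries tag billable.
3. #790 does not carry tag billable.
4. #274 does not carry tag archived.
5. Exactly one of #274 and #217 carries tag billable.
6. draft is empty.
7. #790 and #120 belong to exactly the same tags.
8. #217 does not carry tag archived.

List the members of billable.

billable = {#274, #472}

From (3): #790 ∉ billable.
From (4): #274 ∉ archived.
From (8): #217 ∉ archived.
(1) (exactly one): #274 ∈ billable.
(2) (exactly one): #472 ∈ billable.
(5) (exactly one): #217 ∉ billable.
(6): draft already has 0, so the rest are out.
(7): #120 matches #790: #120 ∉ billable.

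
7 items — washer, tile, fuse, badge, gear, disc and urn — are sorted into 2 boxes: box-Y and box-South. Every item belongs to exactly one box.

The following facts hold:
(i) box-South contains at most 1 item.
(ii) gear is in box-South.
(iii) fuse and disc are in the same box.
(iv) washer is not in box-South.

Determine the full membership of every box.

box-Y = {badge, disc, fuse, tile, urn, washer}; box-South = {gear}

From (ii): gear ∈ box-South.
From (iv): washer ∉ box-South.
(i): box-South already has 1, so the rest are out.
Only one box left: washer ∈ box-Y.
Only one box left: tile ∈ box-Y.
Only one box left: fuse ∈ box-Y.
Only one box left: badge ∈ box-Y.
Only one box left: disc ∈ box-Y.
Only one box left: urn ∈ box-Y.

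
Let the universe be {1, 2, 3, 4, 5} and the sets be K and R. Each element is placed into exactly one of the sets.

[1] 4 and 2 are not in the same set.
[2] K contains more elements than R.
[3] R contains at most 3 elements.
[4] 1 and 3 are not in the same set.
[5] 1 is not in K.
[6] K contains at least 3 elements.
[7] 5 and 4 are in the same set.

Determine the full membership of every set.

K = {3, 4, 5}; R = {1, 2}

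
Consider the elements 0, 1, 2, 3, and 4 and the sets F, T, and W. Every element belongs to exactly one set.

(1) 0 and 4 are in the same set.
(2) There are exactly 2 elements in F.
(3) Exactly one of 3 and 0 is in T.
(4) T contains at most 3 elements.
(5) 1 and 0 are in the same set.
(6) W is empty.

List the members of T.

(6): W already has 0, so the rest are out.
Suppose 0 ∉ T: no assignment then satisfies all the clues, so 0 ∈ T.

T = {0, 1, 4}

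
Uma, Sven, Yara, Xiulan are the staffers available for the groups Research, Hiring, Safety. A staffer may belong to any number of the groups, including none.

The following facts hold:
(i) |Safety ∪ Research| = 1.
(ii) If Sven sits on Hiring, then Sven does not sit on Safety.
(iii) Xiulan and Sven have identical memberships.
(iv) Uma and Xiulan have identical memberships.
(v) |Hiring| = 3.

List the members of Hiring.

Hiring = {Sven, Uma, Xiulan}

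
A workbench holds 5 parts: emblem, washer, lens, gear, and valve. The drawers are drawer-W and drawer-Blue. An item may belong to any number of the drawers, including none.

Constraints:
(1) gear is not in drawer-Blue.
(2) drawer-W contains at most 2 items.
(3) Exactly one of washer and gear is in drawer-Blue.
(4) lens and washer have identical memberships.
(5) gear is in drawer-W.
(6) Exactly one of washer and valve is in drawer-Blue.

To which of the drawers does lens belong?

From (1): gear ∉ drawer-Blue.
From (5): gear ∈ drawer-W.
(3) (exactly one): washer ∈ drawer-Blue.
(4): lens matches washer: lens ∈ drawer-Blue.
(6) (exactly one): valve ∉ drawer-Blue.
Suppose lens ∈ drawer-W: no assignment then satisfies all the clues, so lens ∉ drawer-W.

lens: drawer-Blue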